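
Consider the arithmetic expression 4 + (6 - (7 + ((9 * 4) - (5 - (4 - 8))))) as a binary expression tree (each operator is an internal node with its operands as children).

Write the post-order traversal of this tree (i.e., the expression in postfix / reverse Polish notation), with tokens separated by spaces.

Post-order on an expression tree gives postfix notation: for each operator, emit left operand, right operand, then the operator.

4 6 7 9 4 * 5 4 8 - - - + - +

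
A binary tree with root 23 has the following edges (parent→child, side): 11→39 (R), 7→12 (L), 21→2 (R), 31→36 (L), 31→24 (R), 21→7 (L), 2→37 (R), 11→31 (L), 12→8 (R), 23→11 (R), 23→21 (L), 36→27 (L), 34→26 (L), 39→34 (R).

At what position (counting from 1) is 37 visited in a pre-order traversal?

7

Pre-order visits the node, then its left subtree, then its right subtree.
Visit 23.
At 23: go left to 21.
  Visit 21.
  At 21: go left to 7.
    Visit 7.
    At 7: go left to 12.
      Visit 12.
      At 12: no left child.
      At 12: go right to 8.
        8 is a leaf — visit 8.
    At 7: no right child.
  At 21: go right to 2.
    Visit 2.
    At 2: no left child.
    At 2: go right to 37.
      37 is a leaf — visit 37.
At 23: go right to 11.
  Visit 11.
  At 11: go left to 31.
    Visit 31.
    At 31: go left to 36.
      Visit 36.
      At 36: go left to 27.
        27 is a leaf — visit 27.
      At 36: no right child.
    At 31: go right to 24.
      24 is a leaf — visit 24.
  At 11: go right to 39.
    Visit 39.
    At 39: no left child.
    At 39: go right to 34.
      Visit 34.
      At 34: go left to 26.
        26 is a leaf — visit 26.
      At 34: no right child.
Full pre-order sequence: 23, 21, 7, 12, 8, 2, 37, 11, 31, 36, 27, 24, 39, 34, 26.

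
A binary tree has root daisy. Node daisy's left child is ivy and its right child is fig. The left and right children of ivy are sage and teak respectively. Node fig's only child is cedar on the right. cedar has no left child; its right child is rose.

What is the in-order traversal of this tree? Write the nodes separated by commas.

sage, ivy, teak, daisy, fig, cedar, rose

In-order visits the left subtree, then the node, then the right subtree.
At daisy: go left to ivy.
  At ivy: go left to sage.
    sage is a leaf — visit sage.
  Visit ivy.
  At ivy: go right to teak.
    teak is a leaf — visit teak.
Visit daisy.
At daisy: go right to fig.
  At fig: no left child.
  Visit fig.
  At fig: go right to cedar.
    At cedar: no left child.
    Visit cedar.
    At cedar: go right to rose.
      rose is a leaf — visit rose.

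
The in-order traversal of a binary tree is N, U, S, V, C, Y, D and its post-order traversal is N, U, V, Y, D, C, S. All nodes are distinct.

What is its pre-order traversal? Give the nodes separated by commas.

S, U, N, C, V, D, Y

The last element of post-order is the root; it splits in-order into left and right subtrees.
Root S: left subtree has 2 nodes {N, U}, right has 4 {V, C, Y, D}.
  Root U: left subtree has 1 node {N}, right has 0 { }.
  Root C: left subtree has 1 node {V}, right has 2 {Y, D}.
    Root D: left subtree has 1 node {Y}, right has 0 { }.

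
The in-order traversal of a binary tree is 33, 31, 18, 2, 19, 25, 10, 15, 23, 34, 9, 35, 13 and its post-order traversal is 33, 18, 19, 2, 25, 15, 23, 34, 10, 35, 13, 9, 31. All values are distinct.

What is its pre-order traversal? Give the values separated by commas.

31, 33, 9, 10, 25, 2, 18, 19, 34, 23, 15, 13, 35

The last element of post-order is the root; it splits in-order into left and right subtrees.
Root 31: left subtree has 1 node {33}, right has 11 {18, 2, 19, 25, 10, 15, 23, 34, 9, 35, 13}.
  Root 9: left subtree has 8 nodes {18, 2, 19, 25, 10, 15, 23, 34}, right has 2 {35, 13}.
    Root 10: left subtree has 4 nodes {18, 2, 19, 25}, right has 3 {15, 23, 34}.
      Root 25: left subtree has 3 nodes {18, 2, 19}, right has 0 { }.
        Root 2: left subtree has 1 node {18}, right has 1 {19}.
      Root 34: left subtree has 2 nodes {15, 23}, right has 0 { }.
        Root 23: left subtree has 1 node {15}, right has 0 { }.
    Root 13: left subtree has 1 node {35}, right has 0 { }.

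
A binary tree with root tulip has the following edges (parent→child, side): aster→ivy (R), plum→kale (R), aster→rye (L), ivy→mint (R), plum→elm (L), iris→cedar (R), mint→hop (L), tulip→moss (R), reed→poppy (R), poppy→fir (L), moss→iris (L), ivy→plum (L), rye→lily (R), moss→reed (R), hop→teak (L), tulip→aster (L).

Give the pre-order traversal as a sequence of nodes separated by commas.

Pre-order visits the node, then its left subtree, then its right subtree.
Visit tulip.
At tulip: go left to aster.
  Visit aster.
  At aster: go left to rye.
    Visit rye.
    At rye: no left child.
    At rye: go right to lily.
      lily is a leaf — visit lily.
  At aster: go right to ivy.
    Visit ivy.
    At ivy: go left to plum.
      Visit plum.
      At plum: go left to elm.
        elm is a leaf — visit elm.
      At plum: go right to kale.
        kale is a leaf — visit kale.
    At ivy: go right to mint.
      Visit mint.
      At mint: go left to hop.
        Visit hop.
        At hop: go left to teak.
          teak is a leaf — visit teak.
        At hop: no right child.
      At mint: no right child.
At tulip: go right to moss.
  Visit moss.
  At moss: go left to iris.
    Visit iris.
    At iris: no left child.
    At iris: go right to cedar.
      cedar is a leaf — visit cedar.
  At moss: go right to reed.
    Visit reed.
    At reed: no left child.
    At reed: go right to poppy.
      Visit poppy.
      At poppy: go left to fir.
        fir is a leaf — visit fir.
      At poppy: no right child.

tulip, aster, rye, lily, ivy, plum, elm, kale, mint, hop, teak, moss, iris, cedar, reed, poppy, fir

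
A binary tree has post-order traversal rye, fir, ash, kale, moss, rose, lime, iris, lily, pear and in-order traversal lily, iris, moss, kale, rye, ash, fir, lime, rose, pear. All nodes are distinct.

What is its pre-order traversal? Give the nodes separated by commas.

The last element of post-order is the root; it splits in-order into left and right subtrees.
Root pear: left subtree has 9 nodes {lily, iris, moss, kale, rye, ash, fir, lime, rose}, right has 0 { }.
  Root lily: left subtree has 0 nodes { }, right has 8 {iris, moss, kale, rye, ash, fir, lime, rose}.
    Root iris: left subtree has 0 nodes { }, right has 7 {moss, kale, rye, ash, fir, lime, rose}.
      Root lime: left subtree has 5 nodes {moss, kale, rye, ash, fir}, right has 1 {rose}.
        Root moss: left subtree has 0 nodes { }, right has 4 {kale, rye, ash, fir}.
          Root kale: left subtree has 0 nodes { }, right has 3 {rye, ash, fir}.
            Root ash: left subtree has 1 node {rye}, right has 1 {fir}.

pear, lily, iris, lime, moss, kale, ash, rye, fir, rose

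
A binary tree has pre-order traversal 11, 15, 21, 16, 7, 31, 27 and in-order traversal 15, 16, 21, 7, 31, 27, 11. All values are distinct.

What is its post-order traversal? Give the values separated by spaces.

The first element of pre-order is the root; it splits in-order into left and right subtrees.
Root 11: left subtree has 6 nodes {15, 16, 21, 7, 31, 27}, right has 0 { }.
  Root 15: left subtree has 0 nodes { }, right has 5 {16, 21, 7, 31, 27}.
    Root 21: left subtree has 1 node {16}, right has 3 {7, 31, 27}.
      Root 7: left subtree has 0 nodes { }, right has 2 {31, 27}.
        Root 31: left subtree has 0 nodes { }, right has 1 {27}.

16 27 31 7 21 15 11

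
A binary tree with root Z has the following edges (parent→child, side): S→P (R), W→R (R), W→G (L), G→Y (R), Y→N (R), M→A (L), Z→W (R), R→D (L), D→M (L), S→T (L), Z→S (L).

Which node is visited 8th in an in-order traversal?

In-order visits the left subtree, then the node, then the right subtree.
At Z: go left to S.
  At S: go left to T.
    T is a leaf — visit T.
  Visit S.
  At S: go right to P.
    P is a leaf — visit P.
Visit Z.
At Z: go right to W.
  At W: go left to G.
    At G: no left child.
    Visit G.
    At G: go right to Y.
      At Y: no left child.
      Visit Y.
      At Y: go right to N.
        N is a leaf — visit N.
  Visit W.
  At W: go right to R.
    At R: go left to D.
      At D: go left to M.
        At M: go left to A.
          A is a leaf — visit A.
        Visit M.
        At M: no right child.
      Visit D.
      At D: no right child.
    Visit R.
    At R: no right child.
Full in-order sequence: T, S, P, Z, G, Y, N, W, A, M, D, R.

W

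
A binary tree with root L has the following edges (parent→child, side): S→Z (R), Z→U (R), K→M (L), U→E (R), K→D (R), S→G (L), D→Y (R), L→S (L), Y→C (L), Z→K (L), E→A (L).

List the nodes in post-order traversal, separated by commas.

G, M, C, Y, D, K, A, E, U, Z, S, L

Post-order visits the left subtree, then the right subtree, then the node.
At L: go left to S.
  At S: go left to G.
    G is a leaf — visit G.
  At S: go right to Z.
    At Z: go left to K.
      At K: go left to M.
        M is a leaf — visit M.
      At K: go right to D.
        At D: no left child.
        At D: go right to Y.
          At Y: go left to C.
            C is a leaf — visit C.
          At Y: no right child.
          Visit Y.
        Visit D.
      Visit K.
    At Z: go right to U.
      At U: no left child.
      At U: go right to E.
        At E: go left to A.
          A is a leaf — visit A.
        At E: no right child.
        Visit E.
      Visit U.
    Visit Z.
  Visit S.
At L: no right child.
Visit L.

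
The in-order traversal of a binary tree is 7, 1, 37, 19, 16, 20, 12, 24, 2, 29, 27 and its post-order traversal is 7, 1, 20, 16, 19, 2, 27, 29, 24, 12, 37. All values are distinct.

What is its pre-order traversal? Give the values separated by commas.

37, 1, 7, 12, 19, 16, 20, 24, 29, 2, 27

The last element of post-order is the root; it splits in-order into left and right subtrees.
Root 37: left subtree has 2 nodes {7, 1}, right has 8 {19, 16, 20, 12, 24, 2, 29, 27}.
  Root 1: left subtree has 1 node {7}, right has 0 { }.
  Root 12: left subtree has 3 nodes {19, 16, 20}, right has 4 {24, 2, 29, 27}.
    Root 19: left subtree has 0 nodes { }, right has 2 {16, 20}.
      Root 16: left subtree has 0 nodes { }, right has 1 {20}.
    Root 24: left subtree has 0 nodes { }, right has 3 {2, 29, 27}.
      Root 29: left subtree has 1 node {2}, right has 1 {27}.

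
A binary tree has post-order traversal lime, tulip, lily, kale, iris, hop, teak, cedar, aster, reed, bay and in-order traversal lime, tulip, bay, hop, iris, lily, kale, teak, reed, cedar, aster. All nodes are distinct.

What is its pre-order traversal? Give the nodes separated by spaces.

bay tulip lime reed teak hop iris kale lily aster cedar

The last element of post-order is the root; it splits in-order into left and right subtrees.
Root bay: left subtree has 2 nodes {lime, tulip}, right has 8 {hop, iris, lily, kale, teak, reed, cedar, aster}.
  Root tulip: left subtree has 1 node {lime}, right has 0 { }.
  Root reed: left subtree has 5 nodes {hop, iris, lily, kale, teak}, right has 2 {cedar, aster}.
    Root teak: left subtree has 4 nodes {hop, iris, lily, kale}, right has 0 { }.
      Root hop: left subtree has 0 nodes { }, right has 3 {iris, lily, kale}.
        Root iris: left subtree has 0 nodes { }, right has 2 {lily, kale}.
          Root kale: left subtree has 1 node {lily}, right has 0 { }.
    Root aster: left subtree has 1 node {cedar}, right has 0 { }.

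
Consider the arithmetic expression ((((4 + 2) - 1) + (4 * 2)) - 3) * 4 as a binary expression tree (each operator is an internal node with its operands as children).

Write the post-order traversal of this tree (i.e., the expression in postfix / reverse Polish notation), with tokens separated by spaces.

4 2 + 1 - 4 2 * + 3 - 4 *

Post-order on an expression tree gives postfix notation: for each operator, emit left operand, right operand, then the operator.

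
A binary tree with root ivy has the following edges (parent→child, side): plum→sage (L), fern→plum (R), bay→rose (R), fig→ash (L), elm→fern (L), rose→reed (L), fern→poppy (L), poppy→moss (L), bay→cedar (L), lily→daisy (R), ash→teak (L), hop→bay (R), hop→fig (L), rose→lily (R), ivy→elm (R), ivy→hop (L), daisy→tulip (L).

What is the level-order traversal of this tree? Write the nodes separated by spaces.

ivy hop elm fig bay fern ash cedar rose poppy plum teak reed lily moss sage daisy tulip

Level-order visits nodes level by level from the root, left to right within each level.
Level 0: ivy
Level 1: hop, elm
Level 2: fig, bay, fern
Level 3: ash, cedar, rose, poppy, plum
Level 4: teak, reed, lily, moss, sage
Level 5: daisy
Level 6: tulip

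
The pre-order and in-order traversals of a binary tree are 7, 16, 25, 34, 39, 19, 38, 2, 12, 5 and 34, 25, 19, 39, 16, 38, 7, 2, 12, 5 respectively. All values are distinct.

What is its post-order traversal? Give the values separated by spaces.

The first element of pre-order is the root; it splits in-order into left and right subtrees.
Root 7: left subtree has 6 nodes {34, 25, 19, 39, 16, 38}, right has 3 {2, 12, 5}.
  Root 16: left subtree has 4 nodes {34, 25, 19, 39}, right has 1 {38}.
    Root 25: left subtree has 1 node {34}, right has 2 {19, 39}.
      Root 39: left subtree has 1 node {19}, right has 0 { }.
  Root 2: left subtree has 0 nodes { }, right has 2 {12, 5}.
    Root 12: left subtree has 0 nodes { }, right has 1 {5}.

34 19 39 25 38 16 5 12 2 7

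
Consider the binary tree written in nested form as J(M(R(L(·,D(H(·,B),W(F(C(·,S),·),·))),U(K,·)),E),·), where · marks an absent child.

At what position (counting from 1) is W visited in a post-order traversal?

Post-order visits the left subtree, then the right subtree, then the node.
At J: go left to M.
  At M: go left to R.
    At R: go left to L.
      At L: no left child.
      At L: go right to D.
        At D: go left to H.
          At H: no left child.
          At H: go right to B.
            B is a leaf — visit B.
          Visit H.
        At D: go right to W.
          At W: go left to F.
            At F: go left to C.
              At C: no left child.
              At C: go right to S.
                S is a leaf — visit S.
              Visit C.
            At F: no right child.
            Visit F.
          At W: no right child.
          Visit W.
        Visit D.
      Visit L.
    At R: go right to U.
      At U: go left to K.
        K is a leaf — visit K.
      At U: no right child.
      Visit U.
    Visit R.
  At M: go right to E.
    E is a leaf — visit E.
  Visit M.
At J: no right child.
Visit J.
Full post-order sequence: B, H, S, C, F, W, D, L, K, U, R, E, M, J.

6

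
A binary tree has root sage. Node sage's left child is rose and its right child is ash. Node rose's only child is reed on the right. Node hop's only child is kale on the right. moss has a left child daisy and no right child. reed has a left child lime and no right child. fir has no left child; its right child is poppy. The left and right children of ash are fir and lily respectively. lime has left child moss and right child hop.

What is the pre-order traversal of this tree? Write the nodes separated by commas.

Pre-order visits the node, then its left subtree, then its right subtree.
Visit sage.
At sage: go left to rose.
  Visit rose.
  At rose: no left child.
  At rose: go right to reed.
    Visit reed.
    At reed: go left to lime.
      Visit lime.
      At lime: go left to moss.
        Visit moss.
        At moss: go left to daisy.
          daisy is a leaf — visit daisy.
        At moss: no right child.
      At lime: go right to hop.
        Visit hop.
        At hop: no left child.
        At hop: go right to kale.
          kale is a leaf — visit kale.
    At reed: no right child.
At sage: go right to ash.
  Visit ash.
  At ash: go left to fir.
    Visit fir.
    At fir: no left child.
    At fir: go right to poppy.
      poppy is a leaf — visit poppy.
  At ash: go right to lily.
    lily is a leaf — visit lily.

sage, rose, reed, lime, moss, daisy, hop, kale, ash, fir, poppy, lily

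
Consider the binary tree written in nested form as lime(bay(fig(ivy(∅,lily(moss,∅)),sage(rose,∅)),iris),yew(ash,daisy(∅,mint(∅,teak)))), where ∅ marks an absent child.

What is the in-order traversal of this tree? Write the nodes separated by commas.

ivy, moss, lily, fig, rose, sage, bay, iris, lime, ash, yew, daisy, mint, teak

In-order visits the left subtree, then the node, then the right subtree.
At lime: go left to bay.
  At bay: go left to fig.
    At fig: go left to ivy.
      At ivy: no left child.
      Visit ivy.
      At ivy: go right to lily.
        At lily: go left to moss.
          moss is a leaf — visit moss.
        Visit lily.
        At lily: no right child.
    Visit fig.
    At fig: go right to sage.
      At sage: go left to rose.
        rose is a leaf — visit rose.
      Visit sage.
      At sage: no right child.
  Visit bay.
  At bay: go right to iris.
    iris is a leaf — visit iris.
Visit lime.
At lime: go right to yew.
  At yew: go left to ash.
    ash is a leaf — visit ash.
  Visit yew.
  At yew: go right to daisy.
    At daisy: no left child.
    Visit daisy.
    At daisy: go right to mint.
      At mint: no left child.
      Visit mint.
      At mint: go right to teak.
        teak is a leaf — visit teak.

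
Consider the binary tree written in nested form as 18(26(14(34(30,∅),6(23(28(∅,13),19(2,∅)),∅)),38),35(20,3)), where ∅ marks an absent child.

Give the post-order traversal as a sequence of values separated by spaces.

30 34 13 28 2 19 23 6 14 38 26 20 3 35 18

Post-order visits the left subtree, then the right subtree, then the node.
At 18: go left to 26.
  At 26: go left to 14.
    At 14: go left to 34.
      At 34: go left to 30.
        30 is a leaf — visit 30.
      At 34: no right child.
      Visit 34.
    At 14: go right to 6.
      At 6: go left to 23.
        At 23: go left to 28.
          At 28: no left child.
          At 28: go right to 13.
            13 is a leaf — visit 13.
          Visit 28.
        At 23: go right to 19.
          At 19: go left to 2.
            2 is a leaf — visit 2.
          At 19: no right child.
          Visit 19.
        Visit 23.
      At 6: no right child.
      Visit 6.
    Visit 14.
  At 26: go right to 38.
    38 is a leaf — visit 38.
  Visit 26.
At 18: go right to 35.
  At 35: go left to 20.
    20 is a leaf — visit 20.
  At 35: go right to 3.
    3 is a leaf — visit 3.
  Visit 35.
Visit 18.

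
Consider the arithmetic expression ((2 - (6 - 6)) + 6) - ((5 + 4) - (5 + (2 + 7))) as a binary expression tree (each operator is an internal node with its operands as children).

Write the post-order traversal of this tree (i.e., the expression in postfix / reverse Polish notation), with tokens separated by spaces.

2 6 6 - - 6 + 5 4 + 5 2 7 + + - -

Post-order on an expression tree gives postfix notation: for each operator, emit left operand, right operand, then the operator.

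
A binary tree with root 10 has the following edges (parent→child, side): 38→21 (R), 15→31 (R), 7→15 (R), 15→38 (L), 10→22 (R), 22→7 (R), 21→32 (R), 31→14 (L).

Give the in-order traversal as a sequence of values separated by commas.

In-order visits the left subtree, then the node, then the right subtree.
At 10: no left child.
Visit 10.
At 10: go right to 22.
  At 22: no left child.
  Visit 22.
  At 22: go right to 7.
    At 7: no left child.
    Visit 7.
    At 7: go right to 15.
      At 15: go left to 38.
        At 38: no left child.
        Visit 38.
        At 38: go right to 21.
          At 21: no left child.
          Visit 21.
          At 21: go right to 32.
            32 is a leaf — visit 32.
      Visit 15.
      At 15: go right to 31.
        At 31: go left to 14.
          14 is a leaf — visit 14.
        Visit 31.
        At 31: no right child.

10, 22, 7, 38, 21, 32, 15, 14, 31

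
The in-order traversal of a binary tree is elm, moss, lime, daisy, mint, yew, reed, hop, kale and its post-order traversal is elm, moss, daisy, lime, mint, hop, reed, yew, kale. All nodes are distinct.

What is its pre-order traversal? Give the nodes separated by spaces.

kale yew mint lime moss elm daisy reed hop

The last element of post-order is the root; it splits in-order into left and right subtrees.
Root kale: left subtree has 8 nodes {elm, moss, lime, daisy, mint, yew, reed, hop}, right has 0 { }.
  Root yew: left subtree has 5 nodes {elm, moss, lime, daisy, mint}, right has 2 {reed, hop}.
    Root mint: left subtree has 4 nodes {elm, moss, lime, daisy}, right has 0 { }.
      Root lime: left subtree has 2 nodes {elm, moss}, right has 1 {daisy}.
        Root moss: left subtree has 1 node {elm}, right has 0 { }.
    Root reed: left subtree has 0 nodes { }, right has 1 {hop}.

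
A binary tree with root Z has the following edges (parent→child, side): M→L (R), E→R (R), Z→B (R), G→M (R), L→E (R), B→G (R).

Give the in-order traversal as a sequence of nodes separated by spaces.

In-order visits the left subtree, then the node, then the right subtree.
At Z: no left child.
Visit Z.
At Z: go right to B.
  At B: no left child.
  Visit B.
  At B: go right to G.
    At G: no left child.
    Visit G.
    At G: go right to M.
      At M: no left child.
      Visit M.
      At M: go right to L.
        At L: no left child.
        Visit L.
        At L: go right to E.
          At E: no left child.
          Visit E.
          At E: go right to R.
            R is a leaf — visit R.

Z B G M L E R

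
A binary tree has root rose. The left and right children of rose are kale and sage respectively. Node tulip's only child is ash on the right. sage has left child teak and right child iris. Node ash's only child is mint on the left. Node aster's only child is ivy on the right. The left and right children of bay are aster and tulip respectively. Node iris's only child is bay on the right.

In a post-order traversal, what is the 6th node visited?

Post-order visits the left subtree, then the right subtree, then the node.
At rose: go left to kale.
  kale is a leaf — visit kale.
At rose: go right to sage.
  At sage: go left to teak.
    teak is a leaf — visit teak.
  At sage: go right to iris.
    At iris: no left child.
    At iris: go right to bay.
      At bay: go left to aster.
        At aster: no left child.
        At aster: go right to ivy.
          ivy is a leaf — visit ivy.
        Visit aster.
      At bay: go right to tulip.
        At tulip: no left child.
        At tulip: go right to ash.
          At ash: go left to mint.
            mint is a leaf — visit mint.
          At ash: no right child.
          Visit ash.
        Visit tulip.
      Visit bay.
    Visit iris.
  Visit sage.
Visit rose.
Full post-order sequence: kale, teak, ivy, aster, mint, ash, tulip, bay, iris, sage, rose.

ash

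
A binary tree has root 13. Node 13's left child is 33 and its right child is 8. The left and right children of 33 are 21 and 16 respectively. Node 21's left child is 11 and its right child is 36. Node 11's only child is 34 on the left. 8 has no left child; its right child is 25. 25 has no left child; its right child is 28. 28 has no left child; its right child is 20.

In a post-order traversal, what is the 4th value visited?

Post-order visits the left subtree, then the right subtree, then the node.
At 13: go left to 33.
  At 33: go left to 21.
    At 21: go left to 11.
      At 11: go left to 34.
        34 is a leaf — visit 34.
      At 11: no right child.
      Visit 11.
    At 21: go right to 36.
      36 is a leaf — visit 36.
    Visit 21.
  At 33: go right to 16.
    16 is a leaf — visit 16.
  Visit 33.
At 13: go right to 8.
  At 8: no left child.
  At 8: go right to 25.
    At 25: no left child.
    At 25: go right to 28.
      At 28: no left child.
      At 28: go right to 20.
        20 is a leaf — visit 20.
      Visit 28.
    Visit 25.
  Visit 8.
Visit 13.
Full post-order sequence: 34, 11, 36, 21, 16, 33, 20, 28, 25, 8, 13.

21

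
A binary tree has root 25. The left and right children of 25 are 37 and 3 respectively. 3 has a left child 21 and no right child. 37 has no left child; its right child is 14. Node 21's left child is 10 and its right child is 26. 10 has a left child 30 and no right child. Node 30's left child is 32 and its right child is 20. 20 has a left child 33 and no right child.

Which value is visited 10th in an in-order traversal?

26

In-order visits the left subtree, then the node, then the right subtree.
At 25: go left to 37.
  At 37: no left child.
  Visit 37.
  At 37: go right to 14.
    14 is a leaf — visit 14.
Visit 25.
At 25: go right to 3.
  At 3: go left to 21.
    At 21: go left to 10.
      At 10: go left to 30.
        At 30: go left to 32.
          32 is a leaf — visit 32.
        Visit 30.
        At 30: go right to 20.
          At 20: go left to 33.
            33 is a leaf — visit 33.
          Visit 20.
          At 20: no right child.
      Visit 10.
      At 10: no right child.
    Visit 21.
    At 21: go right to 26.
      26 is a leaf — visit 26.
  Visit 3.
  At 3: no right child.
Full in-order sequence: 37, 14, 25, 32, 30, 33, 20, 10, 21, 26, 3.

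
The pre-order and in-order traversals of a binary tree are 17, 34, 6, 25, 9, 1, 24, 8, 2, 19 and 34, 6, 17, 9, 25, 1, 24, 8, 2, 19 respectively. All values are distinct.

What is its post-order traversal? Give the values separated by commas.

The first element of pre-order is the root; it splits in-order into left and right subtrees.
Root 17: left subtree has 2 nodes {34, 6}, right has 7 {9, 25, 1, 24, 8, 2, 19}.
  Root 34: left subtree has 0 nodes { }, right has 1 {6}.
  Root 25: left subtree has 1 node {9}, right has 5 {1, 24, 8, 2, 19}.
    Root 1: left subtree has 0 nodes { }, right has 4 {24, 8, 2, 19}.
      Root 24: left subtree has 0 nodes { }, right has 3 {8, 2, 19}.
        Root 8: left subtree has 0 nodes { }, right has 2 {2, 19}.
          Root 2: left subtree has 0 nodes { }, right has 1 {19}.

6, 34, 9, 19, 2, 8, 24, 1, 25, 17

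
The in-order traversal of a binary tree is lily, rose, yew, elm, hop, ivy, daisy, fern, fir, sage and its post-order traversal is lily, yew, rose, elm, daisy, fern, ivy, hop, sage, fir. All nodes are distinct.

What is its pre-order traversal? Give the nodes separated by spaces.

fir hop elm rose lily yew ivy fern daisy sage

The last element of post-order is the root; it splits in-order into left and right subtrees.
Root fir: left subtree has 8 nodes {lily, rose, yew, elm, hop, ivy, daisy, fern}, right has 1 {sage}.
  Root hop: left subtree has 4 nodes {lily, rose, yew, elm}, right has 3 {ivy, daisy, fern}.
    Root elm: left subtree has 3 nodes {lily, rose, yew}, right has 0 { }.
      Root rose: left subtree has 1 node {lily}, right has 1 {yew}.
    Root ivy: left subtree has 0 nodes { }, right has 2 {daisy, fern}.
      Root fern: left subtree has 1 node {daisy}, right has 0 { }.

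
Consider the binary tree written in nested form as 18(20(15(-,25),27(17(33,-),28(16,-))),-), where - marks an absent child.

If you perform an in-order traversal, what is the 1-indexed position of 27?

6

In-order visits the left subtree, then the node, then the right subtree.
At 18: go left to 20.
  At 20: go left to 15.
    At 15: no left child.
    Visit 15.
    At 15: go right to 25.
      25 is a leaf — visit 25.
  Visit 20.
  At 20: go right to 27.
    At 27: go left to 17.
      At 17: go left to 33.
        33 is a leaf — visit 33.
      Visit 17.
      At 17: no right child.
    Visit 27.
    At 27: go right to 28.
      At 28: go left to 16.
        16 is a leaf — visit 16.
      Visit 28.
      At 28: no right child.
Visit 18.
At 18: no right child.
Full in-order sequence: 15, 25, 20, 33, 17, 27, 16, 28, 18.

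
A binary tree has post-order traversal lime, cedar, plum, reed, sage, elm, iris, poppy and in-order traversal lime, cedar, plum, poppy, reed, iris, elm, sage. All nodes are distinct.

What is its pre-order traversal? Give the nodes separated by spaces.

The last element of post-order is the root; it splits in-order into left and right subtrees.
Root poppy: left subtree has 3 nodes {lime, cedar, plum}, right has 4 {reed, iris, elm, sage}.
  Root plum: left subtree has 2 nodes {lime, cedar}, right has 0 { }.
    Root cedar: left subtree has 1 node {lime}, right has 0 { }.
  Root iris: left subtree has 1 node {reed}, right has 2 {elm, sage}.
    Root elm: left subtree has 0 nodes { }, right has 1 {sage}.

poppy plum cedar lime iris reed elm sage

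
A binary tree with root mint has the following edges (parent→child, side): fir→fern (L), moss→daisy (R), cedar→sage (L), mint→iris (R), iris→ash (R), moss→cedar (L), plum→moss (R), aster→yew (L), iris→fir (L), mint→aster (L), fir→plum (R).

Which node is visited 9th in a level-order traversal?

moss

Level-order visits nodes level by level from the root, left to right within each level.
Level 0: mint
Level 1: aster, iris
Level 2: yew, fir, ash
Level 3: fern, plum
Level 4: moss
Level 5: cedar, daisy
Level 6: sage
Full level-order sequence: mint, aster, iris, yew, fir, ash, fern, plum, moss, cedar, daisy, sage.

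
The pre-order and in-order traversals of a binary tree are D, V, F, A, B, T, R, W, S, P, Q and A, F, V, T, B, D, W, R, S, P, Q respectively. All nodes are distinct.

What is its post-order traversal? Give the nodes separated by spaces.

The first element of pre-order is the root; it splits in-order into left and right subtrees.
Root D: left subtree has 5 nodes {A, F, V, T, B}, right has 5 {W, R, S, P, Q}.
  Root V: left subtree has 2 nodes {A, F}, right has 2 {T, B}.
    Root F: left subtree has 1 node {A}, right has 0 { }.
    Root B: left subtree has 1 node {T}, right has 0 { }.
  Root R: left subtree has 1 node {W}, right has 3 {S, P, Q}.
    Root S: left subtree has 0 nodes { }, right has 2 {P, Q}.
      Root P: left subtree has 0 nodes { }, right has 1 {Q}.

A F T B V W Q P S R D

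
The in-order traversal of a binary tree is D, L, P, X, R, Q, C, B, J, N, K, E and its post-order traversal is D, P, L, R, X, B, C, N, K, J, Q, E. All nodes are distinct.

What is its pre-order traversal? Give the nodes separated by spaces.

E Q X L D P R J C B K N

The last element of post-order is the root; it splits in-order into left and right subtrees.
Root E: left subtree has 11 nodes {D, L, P, X, R, Q, C, B, J, N, K}, right has 0 { }.
  Root Q: left subtree has 5 nodes {D, L, P, X, R}, right has 5 {C, B, J, N, K}.
    Root X: left subtree has 3 nodes {D, L, P}, right has 1 {R}.
      Root L: left subtree has 1 node {D}, right has 1 {P}.
    Root J: left subtree has 2 nodes {C, B}, right has 2 {N, K}.
      Root C: left subtree has 0 nodes { }, right has 1 {B}.
      Root K: left subtree has 1 node {N}, right has 0 { }.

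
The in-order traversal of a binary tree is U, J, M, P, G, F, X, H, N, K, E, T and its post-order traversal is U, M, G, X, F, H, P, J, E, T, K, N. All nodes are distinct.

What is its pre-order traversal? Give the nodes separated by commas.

The last element of post-order is the root; it splits in-order into left and right subtrees.
Root N: left subtree has 8 nodes {U, J, M, P, G, F, X, H}, right has 3 {K, E, T}.
  Root J: left subtree has 1 node {U}, right has 6 {M, P, G, F, X, H}.
    Root P: left subtree has 1 node {M}, right has 4 {G, F, X, H}.
      Root H: left subtree has 3 nodes {G, F, X}, right has 0 { }.
        Root F: left subtree has 1 node {G}, right has 1 {X}.
  Root K: left subtree has 0 nodes { }, right has 2 {E, T}.
    Root T: left subtree has 1 node {E}, right has 0 { }.

N, J, U, P, M, H, F, G, X, K, T, E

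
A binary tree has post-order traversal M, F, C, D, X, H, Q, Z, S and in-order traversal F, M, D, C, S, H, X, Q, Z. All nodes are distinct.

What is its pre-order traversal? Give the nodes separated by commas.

The last element of post-order is the root; it splits in-order into left and right subtrees.
Root S: left subtree has 4 nodes {F, M, D, C}, right has 4 {H, X, Q, Z}.
  Root D: left subtree has 2 nodes {F, M}, right has 1 {C}.
    Root F: left subtree has 0 nodes { }, right has 1 {M}.
  Root Z: left subtree has 3 nodes {H, X, Q}, right has 0 { }.
    Root Q: left subtree has 2 nodes {H, X}, right has 0 { }.
      Root H: left subtree has 0 nodes { }, right has 1 {X}.

S, D, F, M, C, Z, Q, H, X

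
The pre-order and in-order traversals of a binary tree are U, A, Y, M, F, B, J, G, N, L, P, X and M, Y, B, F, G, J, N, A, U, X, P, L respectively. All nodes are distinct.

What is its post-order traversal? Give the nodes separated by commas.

M, B, G, N, J, F, Y, A, X, P, L, U

The first element of pre-order is the root; it splits in-order into left and right subtrees.
Root U: left subtree has 8 nodes {M, Y, B, F, G, J, N, A}, right has 3 {X, P, L}.
  Root A: left subtree has 7 nodes {M, Y, B, F, G, J, N}, right has 0 { }.
    Root Y: left subtree has 1 node {M}, right has 5 {B, F, G, J, N}.
      Root F: left subtree has 1 node {B}, right has 3 {G, J, N}.
        Root J: left subtree has 1 node {G}, right has 1 {N}.
  Root L: left subtree has 2 nodes {X, P}, right has 0 { }.
    Root P: left subtree has 1 node {X}, right has 0 { }.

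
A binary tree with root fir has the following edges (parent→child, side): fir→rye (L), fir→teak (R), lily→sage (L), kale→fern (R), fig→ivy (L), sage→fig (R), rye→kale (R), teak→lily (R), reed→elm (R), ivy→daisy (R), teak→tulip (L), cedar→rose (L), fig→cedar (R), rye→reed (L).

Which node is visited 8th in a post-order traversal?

Post-order visits the left subtree, then the right subtree, then the node.
At fir: go left to rye.
  At rye: go left to reed.
    At reed: no left child.
    At reed: go right to elm.
      elm is a leaf — visit elm.
    Visit reed.
  At rye: go right to kale.
    At kale: no left child.
    At kale: go right to fern.
      fern is a leaf — visit fern.
    Visit kale.
  Visit rye.
At fir: go right to teak.
  At teak: go left to tulip.
    tulip is a leaf — visit tulip.
  At teak: go right to lily.
    At lily: go left to sage.
      At sage: no left child.
      At sage: go right to fig.
        At fig: go left to ivy.
          At ivy: no left child.
          At ivy: go right to daisy.
            daisy is a leaf — visit daisy.
          Visit ivy.
        At fig: go right to cedar.
          At cedar: go left to rose.
            rose is a leaf — visit rose.
          At cedar: no right child.
          Visit cedar.
        Visit fig.
      Visit sage.
    At lily: no right child.
    Visit lily.
  Visit teak.
Visit fir.
Full post-order sequence: elm, reed, fern, kale, rye, tulip, daisy, ivy, rose, cedar, fig, sage, lily, teak, fir.

ivy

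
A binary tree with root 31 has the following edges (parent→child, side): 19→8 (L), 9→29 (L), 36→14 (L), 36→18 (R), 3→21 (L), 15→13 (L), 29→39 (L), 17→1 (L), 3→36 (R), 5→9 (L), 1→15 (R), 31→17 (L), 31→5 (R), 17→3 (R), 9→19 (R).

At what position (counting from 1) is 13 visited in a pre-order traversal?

5

Pre-order visits the node, then its left subtree, then its right subtree.
Visit 31.
At 31: go left to 17.
  Visit 17.
  At 17: go left to 1.
    Visit 1.
    At 1: no left child.
    At 1: go right to 15.
      Visit 15.
      At 15: go left to 13.
        13 is a leaf — visit 13.
      At 15: no right child.
  At 17: go right to 3.
    Visit 3.
    At 3: go left to 21.
      21 is a leaf — visit 21.
    At 3: go right to 36.
      Visit 36.
      At 36: go left to 14.
        14 is a leaf — visit 14.
      At 36: go right to 18.
        18 is a leaf — visit 18.
At 31: go right to 5.
  Visit 5.
  At 5: go left to 9.
    Visit 9.
    At 9: go left to 29.
      Visit 29.
      At 29: go left to 39.
        39 is a leaf — visit 39.
      At 29: no right child.
    At 9: go right to 19.
      Visit 19.
      At 19: go left to 8.
        8 is a leaf — visit 8.
      At 19: no right child.
  At 5: no right child.
Full pre-order sequence: 31, 17, 1, 15, 13, 3, 21, 36, 14, 18, 5, 9, 29, 39, 19, 8.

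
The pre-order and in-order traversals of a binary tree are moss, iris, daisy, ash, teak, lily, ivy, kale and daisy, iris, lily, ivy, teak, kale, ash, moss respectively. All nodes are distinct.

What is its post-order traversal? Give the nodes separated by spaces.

The first element of pre-order is the root; it splits in-order into left and right subtrees.
Root moss: left subtree has 7 nodes {daisy, iris, lily, ivy, teak, kale, ash}, right has 0 { }.
  Root iris: left subtree has 1 node {daisy}, right has 5 {lily, ivy, teak, kale, ash}.
    Root ash: left subtree has 4 nodes {lily, ivy, teak, kale}, right has 0 { }.
      Root teak: left subtree has 2 nodes {lily, ivy}, right has 1 {kale}.
        Root lily: left subtree has 0 nodes { }, right has 1 {ivy}.

daisy ivy lily kale teak ash iris moss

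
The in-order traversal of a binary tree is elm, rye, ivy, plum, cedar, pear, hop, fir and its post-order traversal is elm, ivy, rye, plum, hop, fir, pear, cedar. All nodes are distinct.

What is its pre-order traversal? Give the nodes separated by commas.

cedar, plum, rye, elm, ivy, pear, fir, hop

The last element of post-order is the root; it splits in-order into left and right subtrees.
Root cedar: left subtree has 4 nodes {elm, rye, ivy, plum}, right has 3 {pear, hop, fir}.
  Root plum: left subtree has 3 nodes {elm, rye, ivy}, right has 0 { }.
    Root rye: left subtree has 1 node {elm}, right has 1 {ivy}.
  Root pear: left subtree has 0 nodes { }, right has 2 {hop, fir}.
    Root fir: left subtree has 1 node {hop}, right has 0 { }.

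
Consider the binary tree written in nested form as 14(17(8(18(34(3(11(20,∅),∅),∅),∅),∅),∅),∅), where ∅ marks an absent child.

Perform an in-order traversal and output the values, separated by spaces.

In-order visits the left subtree, then the node, then the right subtree.
At 14: go left to 17.
  At 17: go left to 8.
    At 8: go left to 18.
      At 18: go left to 34.
        At 34: go left to 3.
          At 3: go left to 11.
            At 11: go left to 20.
              20 is a leaf — visit 20.
            Visit 11.
            At 11: no right child.
          Visit 3.
          At 3: no right child.
        Visit 34.
        At 34: no right child.
      Visit 18.
      At 18: no right child.
    Visit 8.
    At 8: no right child.
  Visit 17.
  At 17: no right child.
Visit 14.
At 14: no right child.

20 11 3 34 18 8 17 14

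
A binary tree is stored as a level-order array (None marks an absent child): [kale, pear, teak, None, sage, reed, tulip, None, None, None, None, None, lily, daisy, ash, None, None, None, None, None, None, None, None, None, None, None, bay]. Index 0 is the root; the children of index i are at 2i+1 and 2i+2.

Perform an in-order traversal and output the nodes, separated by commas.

pear, sage, kale, reed, lily, bay, teak, daisy, tulip, ash

In-order visits the left subtree, then the node, then the right subtree.
At kale: go left to pear.
  At pear: no left child.
  Visit pear.
  At pear: go right to sage.
    sage is a leaf — visit sage.
Visit kale.
At kale: go right to teak.
  At teak: go left to reed.
    At reed: no left child.
    Visit reed.
    At reed: go right to lily.
      At lily: no left child.
      Visit lily.
      At lily: go right to bay.
        bay is a leaf — visit bay.
  Visit teak.
  At teak: go right to tulip.
    At tulip: go left to daisy.
      daisy is a leaf — visit daisy.
    Visit tulip.
    At tulip: go right to ash.
      ash is a leaf — visit ash.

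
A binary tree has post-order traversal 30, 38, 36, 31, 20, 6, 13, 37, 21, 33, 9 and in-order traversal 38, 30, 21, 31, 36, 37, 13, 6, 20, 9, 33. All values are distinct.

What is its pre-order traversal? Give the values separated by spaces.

9 21 38 30 37 31 36 13 6 20 33

The last element of post-order is the root; it splits in-order into left and right subtrees.
Root 9: left subtree has 9 nodes {38, 30, 21, 31, 36, 37, 13, 6, 20}, right has 1 {33}.
  Root 21: left subtree has 2 nodes {38, 30}, right has 6 {31, 36, 37, 13, 6, 20}.
    Root 38: left subtree has 0 nodes { }, right has 1 {30}.
    Root 37: left subtree has 2 nodes {31, 36}, right has 3 {13, 6, 20}.
      Root 31: left subtree has 0 nodes { }, right has 1 {36}.
      Root 13: left subtree has 0 nodes { }, right has 2 {6, 20}.
        Root 6: left subtree has 0 nodes { }, right has 1 {20}.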